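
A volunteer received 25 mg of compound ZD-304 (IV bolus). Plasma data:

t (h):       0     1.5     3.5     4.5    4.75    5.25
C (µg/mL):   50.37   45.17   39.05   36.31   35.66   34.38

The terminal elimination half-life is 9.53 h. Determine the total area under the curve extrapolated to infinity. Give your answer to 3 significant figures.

Trapezoidal AUC_0→5.25:
  [0→1.5]: (50.37+45.17)/2 × 1.5 = 71.655
  [1.5→3.5]: (45.17+39.05)/2 × 2 = 84.22
  [3.5→4.5]: (39.05+36.31)/2 × 1 = 37.68
  [4.5→4.75]: (36.31+35.66)/2 × 0.25 = 8.99625
  [4.75→5.25]: (35.66+34.38)/2 × 0.5 = 17.51
  Sum = 220.06125 µg/mL·h
k_e = ln2 / t½ = 0.693147 / 9.53 = 0.0727 h^-1
Extrapolated tail: C_last / k_e = 34.38 / 0.0727 = 472.902
AUC_0→∞ = 220.06125 + 472.902 = 692.96325 µg/mL·h

AUC = 693 µg/mL·h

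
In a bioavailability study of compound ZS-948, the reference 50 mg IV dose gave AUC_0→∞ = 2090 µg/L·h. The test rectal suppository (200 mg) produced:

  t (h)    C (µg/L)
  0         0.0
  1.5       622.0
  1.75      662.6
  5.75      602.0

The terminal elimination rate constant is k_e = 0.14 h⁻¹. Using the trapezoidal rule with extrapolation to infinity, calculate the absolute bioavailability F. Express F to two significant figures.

Trapezoidal AUC_0→5.75 (rectal suppository):
  [0→1.5]: (0.0+622.0)/2 × 1.5 = 466.5
  [1.5→1.75]: (622.0+662.6)/2 × 0.25 = 160.575
  [1.75→5.75]: (662.6+602.0)/2 × 4 = 2529.2
  Sum = 3156.275 µg/L·h
Tail: C_last/k_e = 602.0/0.14 = 4300.000
AUC_0→∞ (rectal suppository) = 3156.275 + 4300.000 = 7456.275 µg/L·h
F = (AUC_ev/D_ev)/(AUC_iv/D_iv) = (7456.275/200)/(2090/50) = 37.281375/41.8 = 0.8919

F = 0.89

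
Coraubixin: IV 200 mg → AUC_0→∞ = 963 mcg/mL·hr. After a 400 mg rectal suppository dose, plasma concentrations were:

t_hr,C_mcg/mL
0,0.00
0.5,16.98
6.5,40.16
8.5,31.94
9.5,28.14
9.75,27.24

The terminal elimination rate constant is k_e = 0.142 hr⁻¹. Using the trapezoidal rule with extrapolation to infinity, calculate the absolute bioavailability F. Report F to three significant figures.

Trapezoidal AUC_0→9.75 (rectal suppository):
  [0→0.5]: (0.00+16.98)/2 × 0.5 = 4.245
  [0.5→6.5]: (16.98+40.16)/2 × 6 = 171.42
  [6.5→8.5]: (40.16+31.94)/2 × 2 = 72.1
  [8.5→9.5]: (31.94+28.14)/2 × 1 = 30.04
  [9.5→9.75]: (28.14+27.24)/2 × 0.25 = 6.9225
  Sum = 284.7275 mcg/mL·hr
Tail: C_last/k_e = 27.24/0.142 = 191.831
AUC_0→∞ (rectal suppository) = 284.7275 + 191.831 = 476.5585 mcg/mL·hr
F = (AUC_ev/D_ev)/(AUC_iv/D_iv) = (476.5585/400)/(963/200) = 1.1914/4.815 = 0.2474

F = 0.247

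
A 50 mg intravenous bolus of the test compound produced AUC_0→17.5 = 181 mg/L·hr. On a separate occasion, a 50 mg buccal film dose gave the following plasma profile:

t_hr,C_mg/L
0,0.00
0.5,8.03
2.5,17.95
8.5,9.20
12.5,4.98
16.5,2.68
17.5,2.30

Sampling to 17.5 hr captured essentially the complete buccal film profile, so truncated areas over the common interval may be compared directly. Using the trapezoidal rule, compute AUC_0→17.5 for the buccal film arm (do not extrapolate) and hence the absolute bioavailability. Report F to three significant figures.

F = 0.860

Trapezoidal AUC_0→17.5 (buccal film):
  [0→0.5]: (0.00+8.03)/2 × 0.5 = 2.0075
  [0.5→2.5]: (8.03+17.95)/2 × 2 = 25.98
  [2.5→8.5]: (17.95+9.20)/2 × 6 = 81.45
  [8.5→12.5]: (9.20+4.98)/2 × 4 = 28.36
  [12.5→16.5]: (4.98+2.68)/2 × 4 = 15.32
  [16.5→17.5]: (2.68+2.30)/2 × 1 = 2.49
  Sum = 155.6075 mg/L·hr
F = (AUC_ev/D_ev)/(AUC_iv/D_iv) = (155.6075/50)/(181/50) = 3.11215/3.62 = 0.8597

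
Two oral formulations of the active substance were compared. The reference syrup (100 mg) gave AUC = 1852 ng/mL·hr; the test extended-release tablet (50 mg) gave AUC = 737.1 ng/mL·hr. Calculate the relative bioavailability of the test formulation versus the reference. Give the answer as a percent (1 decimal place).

F_rel = 79.6%

F_rel = (AUC_test/D_test) / (AUC_ref/D_ref)
      = (737.1/50) / (1852/100)
      = 14.742 / 18.52 = 0.7960 = 79.60%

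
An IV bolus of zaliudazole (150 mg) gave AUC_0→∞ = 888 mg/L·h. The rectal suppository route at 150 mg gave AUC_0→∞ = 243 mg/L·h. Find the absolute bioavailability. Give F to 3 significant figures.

F = 0.274

F = (AUC_ev / D_ev) / (AUC_iv / D_iv)
  = (243/150) / (888/150)
  = 1.62 / 5.92 = 0.2736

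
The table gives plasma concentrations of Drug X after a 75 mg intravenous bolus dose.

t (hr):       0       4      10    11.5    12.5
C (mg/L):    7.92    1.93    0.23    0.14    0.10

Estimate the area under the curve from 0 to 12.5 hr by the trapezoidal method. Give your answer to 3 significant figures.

Trapezoidal AUC_0→12.5:
  [0→4]: (7.92+1.93)/2 × 4 = 19.7
  [4→10]: (1.93+0.23)/2 × 6 = 6.48
  [10→11.5]: (0.23+0.14)/2 × 1.5 = 0.2775
  [11.5→12.5]: (0.14+0.10)/2 × 1 = 0.12
  Sum = 26.5775 mg/L·hr

AUC = 26.6 mg/L·hr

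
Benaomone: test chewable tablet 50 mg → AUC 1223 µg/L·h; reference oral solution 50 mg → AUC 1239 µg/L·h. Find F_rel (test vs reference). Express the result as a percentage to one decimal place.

F_rel = 98.7%

F_rel = (AUC_test/D_test) / (AUC_ref/D_ref)
      = (1223/50) / (1239/50)
      = 24.46 / 24.78 = 0.9871 = 98.71%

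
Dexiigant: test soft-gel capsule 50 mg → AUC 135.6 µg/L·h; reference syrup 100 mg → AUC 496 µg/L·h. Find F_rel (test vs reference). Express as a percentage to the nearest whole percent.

F_rel = (AUC_test/D_test) / (AUC_ref/D_ref)
      = (135.6/50) / (496/100)
      = 2.712 / 4.96 = 0.5468 = 54.68%

F_rel = 55%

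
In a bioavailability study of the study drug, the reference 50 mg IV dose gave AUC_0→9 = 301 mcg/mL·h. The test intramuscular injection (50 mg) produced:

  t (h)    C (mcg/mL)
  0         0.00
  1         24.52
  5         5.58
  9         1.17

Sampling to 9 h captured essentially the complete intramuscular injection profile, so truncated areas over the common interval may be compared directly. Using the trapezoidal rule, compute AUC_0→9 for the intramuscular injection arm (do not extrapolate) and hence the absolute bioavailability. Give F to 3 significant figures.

Trapezoidal AUC_0→9 (intramuscular injection):
  [0→1]: (0.00+24.52)/2 × 1 = 12.26
  [1→5]: (24.52+5.58)/2 × 4 = 60.2
  [5→9]: (5.58+1.17)/2 × 4 = 13.5
  Sum = 85.96 mcg/mL·h
F = (AUC_ev/D_ev)/(AUC_iv/D_iv) = (85.96/50)/(301/50) = 1.7192/6.02 = 0.2856

F = 0.286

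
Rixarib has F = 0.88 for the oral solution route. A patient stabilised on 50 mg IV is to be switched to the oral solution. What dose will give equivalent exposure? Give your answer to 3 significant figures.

D_oral = 56.8 mg

For equal systemic exposure: F × D_ev = D_iv
D_ev = D_iv / F = 50 / 0.88 = 56.8182 mg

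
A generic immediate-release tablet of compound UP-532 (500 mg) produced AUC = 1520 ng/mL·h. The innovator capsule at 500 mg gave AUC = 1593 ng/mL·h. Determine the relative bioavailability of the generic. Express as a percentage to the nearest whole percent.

F_rel = 95%

F_rel = (AUC_test/D_test) / (AUC_ref/D_ref)
      = (1520/500) / (1593/500)
      = 3.04 / 3.186 = 0.9542 = 95.42%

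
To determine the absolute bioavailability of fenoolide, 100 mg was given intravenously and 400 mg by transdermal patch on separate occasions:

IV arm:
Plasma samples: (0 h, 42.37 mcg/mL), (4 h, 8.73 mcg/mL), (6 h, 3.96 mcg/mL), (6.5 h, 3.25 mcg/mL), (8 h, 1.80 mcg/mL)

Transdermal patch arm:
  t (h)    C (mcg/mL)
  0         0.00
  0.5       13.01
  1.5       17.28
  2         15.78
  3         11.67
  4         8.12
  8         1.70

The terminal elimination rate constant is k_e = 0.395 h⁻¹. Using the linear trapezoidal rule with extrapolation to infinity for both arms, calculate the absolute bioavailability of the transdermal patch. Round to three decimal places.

F = 0.148

Trapezoidal AUC_0→8 (IV):
  [0→4]: (42.37+8.73)/2 × 4 = 102.2
  [4→6]: (8.73+3.96)/2 × 2 = 12.69
  [6→6.5]: (3.96+3.25)/2 × 0.5 = 1.8025
  [6.5→8]: (3.25+1.80)/2 × 1.5 = 3.7875
  Sum = 120.48 mcg/mL·h
IV tail: 1.80/0.395 = 4.557; AUC_iv,0→∞ = 120.48 + 4.557 = 125.037 mcg/mL·h
Trapezoidal AUC_0→8 (transdermal patch):
  [0→0.5]: (0.00+13.01)/2 × 0.5 = 3.2525
  [0.5→1.5]: (13.01+17.28)/2 × 1 = 15.145
  [1.5→2]: (17.28+15.78)/2 × 0.5 = 8.265
  [2→3]: (15.78+11.67)/2 × 1 = 13.725
  [3→4]: (11.67+8.12)/2 × 1 = 9.895
  [4→8]: (8.12+1.70)/2 × 4 = 19.64
  Sum = 69.9225 mcg/mL·h
transdermal patch tail: 1.70/0.395 = 4.304; AUC_ev,0→∞ = 69.9225 + 4.304 = 74.2265 mcg/mL·h
F = (AUC_ev/D_ev)/(AUC_iv/D_iv) = (74.2265/400)/(125.037/100) = 0.18556625/1.25037 = 0.1484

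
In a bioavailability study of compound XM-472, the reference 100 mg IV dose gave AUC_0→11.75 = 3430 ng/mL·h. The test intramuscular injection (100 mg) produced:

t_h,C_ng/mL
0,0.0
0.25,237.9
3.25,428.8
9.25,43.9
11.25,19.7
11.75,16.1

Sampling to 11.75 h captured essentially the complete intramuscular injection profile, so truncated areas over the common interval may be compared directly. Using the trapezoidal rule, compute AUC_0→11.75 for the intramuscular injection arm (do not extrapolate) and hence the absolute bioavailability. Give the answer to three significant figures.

F = 0.735

Trapezoidal AUC_0→11.75 (intramuscular injection):
  [0→0.25]: (0.0+237.9)/2 × 0.25 = 29.7375
  [0.25→3.25]: (237.9+428.8)/2 × 3 = 1000.05
  [3.25→9.25]: (428.8+43.9)/2 × 6 = 1418.1
  [9.25→11.25]: (43.9+19.7)/2 × 2 = 63.6
  [11.25→11.75]: (19.7+16.1)/2 × 0.5 = 8.95
  Sum = 2520.4375 ng/mL·h
F = (AUC_ev/D_ev)/(AUC_iv/D_iv) = (2520.4375/100)/(3430/100) = 25.204375/34.3 = 0.7348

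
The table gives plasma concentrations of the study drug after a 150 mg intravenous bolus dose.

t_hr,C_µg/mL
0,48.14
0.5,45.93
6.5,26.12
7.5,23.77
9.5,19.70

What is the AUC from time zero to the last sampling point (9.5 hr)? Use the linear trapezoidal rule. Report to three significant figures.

Trapezoidal AUC_0→9.5:
  [0→0.5]: (48.14+45.93)/2 × 0.5 = 23.5175
  [0.5→6.5]: (45.93+26.12)/2 × 6 = 216.15
  [6.5→7.5]: (26.12+23.77)/2 × 1 = 24.945
  [7.5→9.5]: (23.77+19.70)/2 × 2 = 43.47
  Sum = 308.0825 µg/mL·hr

AUC = 308 µg/mL·hr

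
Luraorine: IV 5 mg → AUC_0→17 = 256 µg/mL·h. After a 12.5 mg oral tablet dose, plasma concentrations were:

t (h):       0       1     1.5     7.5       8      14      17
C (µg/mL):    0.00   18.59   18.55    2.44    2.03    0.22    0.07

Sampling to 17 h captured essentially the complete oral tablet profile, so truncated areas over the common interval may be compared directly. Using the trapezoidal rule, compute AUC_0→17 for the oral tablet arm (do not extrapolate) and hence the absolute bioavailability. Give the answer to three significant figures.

F = 0.140

Trapezoidal AUC_0→17 (oral tablet):
  [0→1]: (0.00+18.59)/2 × 1 = 9.295
  [1→1.5]: (18.59+18.55)/2 × 0.5 = 9.285
  [1.5→7.5]: (18.55+2.44)/2 × 6 = 62.97
  [7.5→8]: (2.44+2.03)/2 × 0.5 = 1.1175
  [8→14]: (2.03+0.22)/2 × 6 = 6.75
  [14→17]: (0.22+0.07)/2 × 3 = 0.435
  Sum = 89.8525 µg/mL·h
F = (AUC_ev/D_ev)/(AUC_iv/D_iv) = (89.8525/12.5)/(256/5) = 7.1882/51.2 = 0.1404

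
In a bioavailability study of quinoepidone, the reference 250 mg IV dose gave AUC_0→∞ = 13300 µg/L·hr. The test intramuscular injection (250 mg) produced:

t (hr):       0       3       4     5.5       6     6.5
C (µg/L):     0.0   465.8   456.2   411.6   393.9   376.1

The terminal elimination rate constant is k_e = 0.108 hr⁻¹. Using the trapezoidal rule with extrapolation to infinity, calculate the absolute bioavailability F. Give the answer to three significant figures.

Trapezoidal AUC_0→6.5 (intramuscular injection):
  [0→3]: (0.0+465.8)/2 × 3 = 698.7
  [3→4]: (465.8+456.2)/2 × 1 = 461.0
  [4→5.5]: (456.2+411.6)/2 × 1.5 = 650.85
  [5.5→6]: (411.6+393.9)/2 × 0.5 = 201.375
  [6→6.5]: (393.9+376.1)/2 × 0.5 = 192.5
  Sum = 2204.425 µg/L·hr
Tail: C_last/k_e = 376.1/0.108 = 3482.407
AUC_0→∞ (intramuscular injection) = 2204.425 + 3482.407 = 5686.832 µg/L·hr
F = (AUC_ev/D_ev)/(AUC_iv/D_iv) = (5686.832/250)/(13300/250) = 22.747328/53.2 = 0.4276

F = 0.428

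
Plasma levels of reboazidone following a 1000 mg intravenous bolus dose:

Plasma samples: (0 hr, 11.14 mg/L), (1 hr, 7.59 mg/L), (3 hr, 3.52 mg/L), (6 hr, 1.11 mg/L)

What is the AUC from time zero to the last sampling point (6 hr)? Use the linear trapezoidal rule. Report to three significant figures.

Trapezoidal AUC_0→6:
  [0→1]: (11.14+7.59)/2 × 1 = 9.365
  [1→3]: (7.59+3.52)/2 × 2 = 11.11
  [3→6]: (3.52+1.11)/2 × 3 = 6.945
  Sum = 27.42 mg/L·hr

AUC = 27.4 mg/L·hr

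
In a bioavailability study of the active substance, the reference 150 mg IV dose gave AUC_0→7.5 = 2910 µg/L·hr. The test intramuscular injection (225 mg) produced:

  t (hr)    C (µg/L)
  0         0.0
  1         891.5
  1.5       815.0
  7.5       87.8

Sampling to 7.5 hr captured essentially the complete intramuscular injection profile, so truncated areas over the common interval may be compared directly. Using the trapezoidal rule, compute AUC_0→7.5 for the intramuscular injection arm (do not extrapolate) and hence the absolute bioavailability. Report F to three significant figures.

Trapezoidal AUC_0→7.5 (intramuscular injection):
  [0→1]: (0.0+891.5)/2 × 1 = 445.75
  [1→1.5]: (891.5+815.0)/2 × 0.5 = 426.625
  [1.5→7.5]: (815.0+87.8)/2 × 6 = 2708.4
  Sum = 3580.775 µg/L·hr
F = (AUC_ev/D_ev)/(AUC_iv/D_iv) = (3580.775/225)/(2910/150) = 15.9146/19.4 = 0.8203

F = 0.820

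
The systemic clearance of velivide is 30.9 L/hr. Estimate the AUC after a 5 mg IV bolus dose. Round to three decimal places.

AUC = 0.162 mg/L·hr

AUC_0→∞ = Dose_iv / CL
        = 5 / 30.9 = 0.161812 mg/L·hr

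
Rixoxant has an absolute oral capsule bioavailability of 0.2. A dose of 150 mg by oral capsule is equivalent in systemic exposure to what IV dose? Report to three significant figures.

Systemic exposure from an extravascular dose = F × D_ev, so the equivalent IV dose is F × D_ev.
D_iv = F × D_ev = 0.2 × 150 = 30 mg

D_iv = 30.0 mg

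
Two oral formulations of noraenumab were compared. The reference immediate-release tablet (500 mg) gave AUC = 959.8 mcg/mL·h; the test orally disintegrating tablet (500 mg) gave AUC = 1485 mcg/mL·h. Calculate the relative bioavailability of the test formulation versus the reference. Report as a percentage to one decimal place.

F_rel = 154.7%

F_rel = (AUC_test/D_test) / (AUC_ref/D_ref)
      = (1485/500) / (959.8/500)
      = 2.97 / 1.9196 = 1.5472 = 154.72%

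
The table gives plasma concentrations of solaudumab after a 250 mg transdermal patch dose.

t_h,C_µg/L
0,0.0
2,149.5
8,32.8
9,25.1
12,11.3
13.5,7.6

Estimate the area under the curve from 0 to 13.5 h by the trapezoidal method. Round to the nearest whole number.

Trapezoidal AUC_0→13.5:
  [0→2]: (0.0+149.5)/2 × 2 = 149.5
  [2→8]: (149.5+32.8)/2 × 6 = 546.9
  [8→9]: (32.8+25.1)/2 × 1 = 28.95
  [9→12]: (25.1+11.3)/2 × 3 = 54.6
  [12→13.5]: (11.3+7.6)/2 × 1.5 = 14.175
  Sum = 794.125 µg/L·h

AUC = 794 µg/L·h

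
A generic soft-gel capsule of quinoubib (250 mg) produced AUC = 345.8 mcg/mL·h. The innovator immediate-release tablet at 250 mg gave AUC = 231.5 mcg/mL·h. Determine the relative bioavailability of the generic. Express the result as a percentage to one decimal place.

F_rel = 149.4%

F_rel = (AUC_test/D_test) / (AUC_ref/D_ref)
      = (345.8/250) / (231.5/250)
      = 1.3832 / 0.926 = 1.4937 = 149.37%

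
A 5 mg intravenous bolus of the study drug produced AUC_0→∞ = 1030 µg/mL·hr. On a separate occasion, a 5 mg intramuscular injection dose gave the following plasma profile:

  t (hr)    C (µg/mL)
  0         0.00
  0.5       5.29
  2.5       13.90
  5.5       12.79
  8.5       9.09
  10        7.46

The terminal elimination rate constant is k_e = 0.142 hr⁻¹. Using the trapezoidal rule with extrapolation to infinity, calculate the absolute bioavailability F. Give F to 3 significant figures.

Trapezoidal AUC_0→10 (intramuscular injection):
  [0→0.5]: (0.00+5.29)/2 × 0.5 = 1.3225
  [0.5→2.5]: (5.29+13.90)/2 × 2 = 19.19
  [2.5→5.5]: (13.90+12.79)/2 × 3 = 40.035
  [5.5→8.5]: (12.79+9.09)/2 × 3 = 32.82
  [8.5→10]: (9.09+7.46)/2 × 1.5 = 12.4125
  Sum = 105.78 µg/mL·hr
Tail: C_last/k_e = 7.46/0.142 = 52.535
AUC_0→∞ (intramuscular injection) = 105.78 + 52.535 = 158.315 µg/mL·hr
F = (AUC_ev/D_ev)/(AUC_iv/D_iv) = (158.315/5)/(1030/5) = 31.663/206 = 0.1537

F = 0.154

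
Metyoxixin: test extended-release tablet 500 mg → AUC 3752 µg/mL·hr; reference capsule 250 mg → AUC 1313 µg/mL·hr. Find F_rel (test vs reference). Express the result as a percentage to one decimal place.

F_rel = 142.9%

F_rel = (AUC_test/D_test) / (AUC_ref/D_ref)
      = (3752/500) / (1313/250)
      = 7.504 / 5.252 = 1.4288 = 142.88%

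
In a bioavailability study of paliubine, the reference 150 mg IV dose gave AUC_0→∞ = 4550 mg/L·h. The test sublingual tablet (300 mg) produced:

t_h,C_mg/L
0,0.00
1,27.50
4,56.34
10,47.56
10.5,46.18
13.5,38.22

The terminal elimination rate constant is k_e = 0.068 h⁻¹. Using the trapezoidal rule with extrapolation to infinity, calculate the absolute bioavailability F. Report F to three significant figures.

Trapezoidal AUC_0→13.5 (sublingual tablet):
  [0→1]: (0.00+27.50)/2 × 1 = 13.75
  [1→4]: (27.50+56.34)/2 × 3 = 125.76
  [4→10]: (56.34+47.56)/2 × 6 = 311.7
  [10→10.5]: (47.56+46.18)/2 × 0.5 = 23.435
  [10.5→13.5]: (46.18+38.22)/2 × 3 = 126.6
  Sum = 601.245 mg/L·h
Tail: C_last/k_e = 38.22/0.068 = 562.059
AUC_0→∞ (sublingual tablet) = 601.245 + 562.059 = 1163.304 mg/L·h
F = (AUC_ev/D_ev)/(AUC_iv/D_iv) = (1163.304/300)/(4550/150) = 3.87768/30.3333 = 0.1278

F = 0.128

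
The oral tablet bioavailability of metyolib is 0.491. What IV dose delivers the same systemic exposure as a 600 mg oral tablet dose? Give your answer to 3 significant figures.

Systemic exposure from an extravascular dose = F × D_ev, so the equivalent IV dose is F × D_ev.
D_iv = F × D_ev = 0.491 × 600 = 294.6 mg

D_iv = 295 mg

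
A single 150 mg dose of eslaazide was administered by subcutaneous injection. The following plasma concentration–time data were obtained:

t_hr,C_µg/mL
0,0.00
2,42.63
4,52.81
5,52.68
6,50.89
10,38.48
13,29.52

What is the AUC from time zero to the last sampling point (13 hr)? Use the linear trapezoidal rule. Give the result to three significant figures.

AUC = 523 µg/mL·hr

Trapezoidal AUC_0→13:
  [0→2]: (0.00+42.63)/2 × 2 = 42.63
  [2→4]: (42.63+52.81)/2 × 2 = 95.44
  [4→5]: (52.81+52.68)/2 × 1 = 52.745
  [5→6]: (52.68+50.89)/2 × 1 = 51.785
  [6→10]: (50.89+38.48)/2 × 4 = 178.74
  [10→13]: (38.48+29.52)/2 × 3 = 102.0
  Sum = 523.34 µg/mL·hr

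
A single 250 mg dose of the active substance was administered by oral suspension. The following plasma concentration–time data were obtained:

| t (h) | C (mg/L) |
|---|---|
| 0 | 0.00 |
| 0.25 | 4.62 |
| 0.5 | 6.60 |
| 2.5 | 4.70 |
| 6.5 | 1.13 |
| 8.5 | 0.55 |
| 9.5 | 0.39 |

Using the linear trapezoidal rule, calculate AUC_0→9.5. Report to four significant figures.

AUC = 27.09 mg/L·h

Trapezoidal AUC_0→9.5:
  [0→0.25]: (0.00+4.62)/2 × 0.25 = 0.5775
  [0.25→0.5]: (4.62+6.60)/2 × 0.25 = 1.4025
  [0.5→2.5]: (6.60+4.70)/2 × 2 = 11.3
  [2.5→6.5]: (4.70+1.13)/2 × 4 = 11.66
  [6.5→8.5]: (1.13+0.55)/2 × 2 = 1.68
  [8.5→9.5]: (0.55+0.39)/2 × 1 = 0.47
  Sum = 27.09 mg/L·h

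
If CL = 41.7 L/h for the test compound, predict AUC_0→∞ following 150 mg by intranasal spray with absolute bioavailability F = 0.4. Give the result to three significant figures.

AUC = 1.44 mg/L·h

AUC_0→∞ = F × Dose / CL
        = 0.4 × 150 / 41.7 = 1.43885 mg/L·h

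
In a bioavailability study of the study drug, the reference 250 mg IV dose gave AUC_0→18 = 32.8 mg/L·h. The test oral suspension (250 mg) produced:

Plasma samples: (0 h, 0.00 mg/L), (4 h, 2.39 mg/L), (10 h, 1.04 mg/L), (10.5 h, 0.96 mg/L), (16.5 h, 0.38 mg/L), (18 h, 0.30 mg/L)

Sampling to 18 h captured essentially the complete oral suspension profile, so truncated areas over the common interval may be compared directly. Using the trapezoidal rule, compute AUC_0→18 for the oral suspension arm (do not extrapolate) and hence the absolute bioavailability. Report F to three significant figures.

F = 0.613

Trapezoidal AUC_0→18 (oral suspension):
  [0→4]: (0.00+2.39)/2 × 4 = 4.78
  [4→10]: (2.39+1.04)/2 × 6 = 10.29
  [10→10.5]: (1.04+0.96)/2 × 0.5 = 0.5
  [10.5→16.5]: (0.96+0.38)/2 × 6 = 4.02
  [16.5→18]: (0.38+0.30)/2 × 1.5 = 0.51
  Sum = 20.1 mg/L·h
F = (AUC_ev/D_ev)/(AUC_iv/D_iv) = (20.1/250)/(32.8/250) = 0.0804/0.1312 = 0.6128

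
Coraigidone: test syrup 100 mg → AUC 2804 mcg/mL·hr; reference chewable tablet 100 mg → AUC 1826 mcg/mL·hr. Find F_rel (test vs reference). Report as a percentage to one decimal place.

F_rel = (AUC_test/D_test) / (AUC_ref/D_ref)
      = (2804/100) / (1826/100)
      = 28.04 / 18.26 = 1.5356 = 153.56%

F_rel = 153.6%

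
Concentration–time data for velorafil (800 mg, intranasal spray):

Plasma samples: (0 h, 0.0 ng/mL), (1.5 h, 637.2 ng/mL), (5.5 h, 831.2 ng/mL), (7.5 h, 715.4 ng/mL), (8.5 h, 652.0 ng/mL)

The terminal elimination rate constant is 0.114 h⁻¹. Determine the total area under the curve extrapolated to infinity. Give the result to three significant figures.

Trapezoidal AUC_0→8.5:
  [0→1.5]: (0.0+637.2)/2 × 1.5 = 477.9
  [1.5→5.5]: (637.2+831.2)/2 × 4 = 2936.8
  [5.5→7.5]: (831.2+715.4)/2 × 2 = 1546.6
  [7.5→8.5]: (715.4+652.0)/2 × 1 = 683.7
  Sum = 5645.0 ng/mL·h
Extrapolated tail: C_last / k_e = 652.0 / 0.114 = 5719.298
AUC_0→∞ = 5645.0 + 5719.298 = 11364.298 ng/mL·h

AUC = 11400 ng/mL·h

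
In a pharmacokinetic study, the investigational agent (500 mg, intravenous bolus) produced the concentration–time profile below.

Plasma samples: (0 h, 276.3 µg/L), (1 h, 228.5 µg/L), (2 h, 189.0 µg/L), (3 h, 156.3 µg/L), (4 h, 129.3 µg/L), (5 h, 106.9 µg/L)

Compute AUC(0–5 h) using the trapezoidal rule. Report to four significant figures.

Trapezoidal AUC_0→5:
  [0→1]: (276.3+228.5)/2 × 1 = 252.4
  [1→2]: (228.5+189.0)/2 × 1 = 208.75
  [2→3]: (189.0+156.3)/2 × 1 = 172.65
  [3→4]: (156.3+129.3)/2 × 1 = 142.8
  [4→5]: (129.3+106.9)/2 × 1 = 118.1
  Sum = 894.7 µg/L·h

AUC = 894.7 µg/L·h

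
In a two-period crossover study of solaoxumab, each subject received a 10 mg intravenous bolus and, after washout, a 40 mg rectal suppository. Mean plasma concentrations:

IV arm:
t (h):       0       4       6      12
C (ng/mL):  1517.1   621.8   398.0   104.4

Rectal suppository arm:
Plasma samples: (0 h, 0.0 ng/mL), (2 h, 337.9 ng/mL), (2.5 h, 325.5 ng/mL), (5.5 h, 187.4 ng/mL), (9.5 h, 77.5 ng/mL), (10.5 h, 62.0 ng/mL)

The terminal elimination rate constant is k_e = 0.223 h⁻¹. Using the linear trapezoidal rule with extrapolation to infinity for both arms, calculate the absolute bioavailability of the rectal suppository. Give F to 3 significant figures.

F = 0.0739

Trapezoidal AUC_0→12 (IV):
  [0→4]: (1517.1+621.8)/2 × 4 = 4277.8
  [4→6]: (621.8+398.0)/2 × 2 = 1019.8
  [6→12]: (398.0+104.4)/2 × 6 = 1507.2
  Sum = 6804.8 ng/mL·h
IV tail: 104.4/0.223 = 468.161; AUC_iv,0→∞ = 6804.8 + 468.161 = 7272.961 ng/mL·h
Trapezoidal AUC_0→10.5 (rectal suppository):
  [0→2]: (0.0+337.9)/2 × 2 = 337.9
  [2→2.5]: (337.9+325.5)/2 × 0.5 = 165.85
  [2.5→5.5]: (325.5+187.4)/2 × 3 = 769.35
  [5.5→9.5]: (187.4+77.5)/2 × 4 = 529.8
  [9.5→10.5]: (77.5+62.0)/2 × 1 = 69.75
  Sum = 1872.65 ng/mL·h
rectal suppository tail: 62.0/0.223 = 278.027; AUC_ev,0→∞ = 1872.65 + 278.027 = 2150.677 ng/mL·h
F = (AUC_ev/D_ev)/(AUC_iv/D_iv) = (2150.677/40)/(7272.961/10) = 53.766925/727.2961 = 0.0739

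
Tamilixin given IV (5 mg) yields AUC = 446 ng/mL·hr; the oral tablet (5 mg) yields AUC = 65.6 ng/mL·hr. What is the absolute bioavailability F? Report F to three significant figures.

F = (AUC_ev / D_ev) / (AUC_iv / D_iv)
  = (65.6/5) / (446/5)
  = 13.12 / 89.2 = 0.1471

F = 0.147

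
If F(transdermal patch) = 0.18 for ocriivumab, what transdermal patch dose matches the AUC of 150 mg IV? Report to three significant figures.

D_transdermal = 833 mg

For equal systemic exposure: F × D_ev = D_iv
D_ev = D_iv / F = 150 / 0.18 = 833.333 mg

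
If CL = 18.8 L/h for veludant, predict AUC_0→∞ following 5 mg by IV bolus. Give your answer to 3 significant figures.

AUC_0→∞ = Dose_iv / CL
        = 5 / 18.8 = 0.265957 mg/L·h

AUC = 0.266 mg/L·h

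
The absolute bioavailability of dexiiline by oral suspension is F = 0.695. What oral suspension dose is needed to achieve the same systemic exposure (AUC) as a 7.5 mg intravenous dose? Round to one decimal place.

D_oral = 10.8 mg

For equal systemic exposure: F × D_ev = D_iv
D_ev = D_iv / F = 7.5 / 0.695 = 10.7914 mg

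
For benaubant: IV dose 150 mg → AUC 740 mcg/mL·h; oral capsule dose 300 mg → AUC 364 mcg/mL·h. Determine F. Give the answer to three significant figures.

F = 0.246

F = (AUC_ev / D_ev) / (AUC_iv / D_iv)
  = (364/300) / (740/150)
  = 1.21333 / 4.93333 = 0.2459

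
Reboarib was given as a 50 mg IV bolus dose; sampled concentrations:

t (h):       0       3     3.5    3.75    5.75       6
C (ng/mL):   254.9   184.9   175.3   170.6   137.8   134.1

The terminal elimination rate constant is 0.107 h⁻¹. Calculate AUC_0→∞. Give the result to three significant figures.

AUC = 2390 ng/mL·h

Trapezoidal AUC_0→6:
  [0→3]: (254.9+184.9)/2 × 3 = 659.7
  [3→3.5]: (184.9+175.3)/2 × 0.5 = 90.05
  [3.5→3.75]: (175.3+170.6)/2 × 0.25 = 43.2375
  [3.75→5.75]: (170.6+137.8)/2 × 2 = 308.4
  [5.75→6]: (137.8+134.1)/2 × 0.25 = 33.9875
  Sum = 1135.375 ng/mL·h
Extrapolated tail: C_last / k_e = 134.1 / 0.107 = 1253.271
AUC_0→∞ = 1135.375 + 1253.271 = 2388.646 ng/mL·h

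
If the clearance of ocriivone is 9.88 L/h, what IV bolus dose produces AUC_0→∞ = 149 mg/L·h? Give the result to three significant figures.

Dose_iv = CL × AUC_0→∞
     = 9.88 × 149 = 1472.12 mg

Dose = 1470 mg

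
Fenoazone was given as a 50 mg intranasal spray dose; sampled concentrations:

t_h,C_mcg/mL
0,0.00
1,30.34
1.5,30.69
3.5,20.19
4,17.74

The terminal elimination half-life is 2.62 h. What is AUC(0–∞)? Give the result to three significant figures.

AUC = 158 mcg/mL·h

Trapezoidal AUC_0→4:
  [0→1]: (0.00+30.34)/2 × 1 = 15.17
  [1→1.5]: (30.34+30.69)/2 × 0.5 = 15.2575
  [1.5→3.5]: (30.69+20.19)/2 × 2 = 50.88
  [3.5→4]: (20.19+17.74)/2 × 0.5 = 9.4825
  Sum = 90.79 mcg/mL·h
k_e = ln2 / t½ = 0.693147 / 2.62 = 0.2646 h^-1
Extrapolated tail: C_last / k_e = 17.74 / 0.2646 = 67.045
AUC_0→∞ = 90.79 + 67.045 = 157.835 mcg/mL·h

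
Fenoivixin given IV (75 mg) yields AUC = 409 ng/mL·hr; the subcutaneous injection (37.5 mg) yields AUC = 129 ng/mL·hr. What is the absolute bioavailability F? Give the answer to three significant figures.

F = 0.631

F = (AUC_ev / D_ev) / (AUC_iv / D_iv)
  = (129/37.5) / (409/75)
  = 3.44 / 5.45333 = 0.6308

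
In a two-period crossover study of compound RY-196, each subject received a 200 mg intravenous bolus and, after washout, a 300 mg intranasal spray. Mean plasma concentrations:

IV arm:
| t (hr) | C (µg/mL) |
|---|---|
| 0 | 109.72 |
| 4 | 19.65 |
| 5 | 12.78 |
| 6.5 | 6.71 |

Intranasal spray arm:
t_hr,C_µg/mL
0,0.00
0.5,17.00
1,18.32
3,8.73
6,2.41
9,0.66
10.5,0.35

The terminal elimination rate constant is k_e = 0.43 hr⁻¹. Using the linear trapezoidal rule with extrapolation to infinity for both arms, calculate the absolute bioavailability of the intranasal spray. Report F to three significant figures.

Trapezoidal AUC_0→6.5 (IV):
  [0→4]: (109.72+19.65)/2 × 4 = 258.74
  [4→5]: (19.65+12.78)/2 × 1 = 16.215
  [5→6.5]: (12.78+6.71)/2 × 1.5 = 14.6175
  Sum = 289.5725 µg/mL·hr
IV tail: 6.71/0.43 = 15.605; AUC_iv,0→∞ = 289.5725 + 15.605 = 305.1775 µg/mL·hr
Trapezoidal AUC_0→10.5 (intranasal spray):
  [0→0.5]: (0.00+17.00)/2 × 0.5 = 4.25
  [0.5→1]: (17.00+18.32)/2 × 0.5 = 8.83
  [1→3]: (18.32+8.73)/2 × 2 = 27.05
  [3→6]: (8.73+2.41)/2 × 3 = 16.71
  [6→9]: (2.41+0.66)/2 × 3 = 4.605
  [9→10.5]: (0.66+0.35)/2 × 1.5 = 0.7575
  Sum = 62.2025 µg/mL·hr
intranasal spray tail: 0.35/0.43 = 0.814; AUC_ev,0→∞ = 62.2025 + 0.814 = 63.0165 µg/mL·hr
F = (AUC_ev/D_ev)/(AUC_iv/D_iv) = (63.0165/300)/(305.1775/200) = 0.210055/1.5258875 = 0.1377

F = 0.138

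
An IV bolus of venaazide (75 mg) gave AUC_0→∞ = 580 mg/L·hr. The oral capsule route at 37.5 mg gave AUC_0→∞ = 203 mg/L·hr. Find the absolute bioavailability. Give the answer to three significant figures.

F = (AUC_ev / D_ev) / (AUC_iv / D_iv)
  = (203/37.5) / (580/75)
  = 5.41333 / 7.73333 = 0.7000

F = 0.700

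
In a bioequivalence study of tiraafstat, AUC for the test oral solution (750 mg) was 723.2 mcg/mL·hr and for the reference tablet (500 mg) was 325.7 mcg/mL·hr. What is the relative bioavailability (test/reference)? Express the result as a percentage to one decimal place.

F_rel = 148.0%

F_rel = (AUC_test/D_test) / (AUC_ref/D_ref)
      = (723.2/750) / (325.7/500)
      = 0.964267 / 0.6514 = 1.4803 = 148.03%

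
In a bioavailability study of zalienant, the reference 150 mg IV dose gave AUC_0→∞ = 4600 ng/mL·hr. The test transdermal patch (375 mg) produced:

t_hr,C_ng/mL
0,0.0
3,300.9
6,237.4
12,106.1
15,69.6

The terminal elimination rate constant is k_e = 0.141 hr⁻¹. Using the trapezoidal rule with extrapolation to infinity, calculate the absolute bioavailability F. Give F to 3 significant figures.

F = 0.265

Trapezoidal AUC_0→15 (transdermal patch):
  [0→3]: (0.0+300.9)/2 × 3 = 451.35
  [3→6]: (300.9+237.4)/2 × 3 = 807.45
  [6→12]: (237.4+106.1)/2 × 6 = 1030.5
  [12→15]: (106.1+69.6)/2 × 3 = 263.55
  Sum = 2552.85 ng/mL·hr
Tail: C_last/k_e = 69.6/0.141 = 493.617
AUC_0→∞ (transdermal patch) = 2552.85 + 493.617 = 3046.467 ng/mL·hr
F = (AUC_ev/D_ev)/(AUC_iv/D_iv) = (3046.467/375)/(4600/150) = 8.123912/30.6667 = 0.2649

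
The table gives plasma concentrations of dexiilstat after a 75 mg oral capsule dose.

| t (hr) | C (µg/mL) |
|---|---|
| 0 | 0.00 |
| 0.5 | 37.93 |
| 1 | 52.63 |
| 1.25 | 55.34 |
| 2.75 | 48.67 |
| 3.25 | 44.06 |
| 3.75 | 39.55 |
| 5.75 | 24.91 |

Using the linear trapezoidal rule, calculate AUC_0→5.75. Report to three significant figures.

Trapezoidal AUC_0→5.75:
  [0→0.5]: (0.00+37.93)/2 × 0.5 = 9.4825
  [0.5→1]: (37.93+52.63)/2 × 0.5 = 22.64
  [1→1.25]: (52.63+55.34)/2 × 0.25 = 13.49625
  [1.25→2.75]: (55.34+48.67)/2 × 1.5 = 78.0075
  [2.75→3.25]: (48.67+44.06)/2 × 0.5 = 23.1825
  [3.25→3.75]: (44.06+39.55)/2 × 0.5 = 20.9025
  [3.75→5.75]: (39.55+24.91)/2 × 2 = 64.46
  Sum = 232.17125 µg/mL·hr

AUC = 232 µg/mL·hr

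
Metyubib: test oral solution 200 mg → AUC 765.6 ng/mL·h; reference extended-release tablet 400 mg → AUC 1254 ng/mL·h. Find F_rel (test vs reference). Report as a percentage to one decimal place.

F_rel = 122.1%

F_rel = (AUC_test/D_test) / (AUC_ref/D_ref)
      = (765.6/200) / (1254/400)
      = 3.828 / 3.135 = 1.2211 = 122.11%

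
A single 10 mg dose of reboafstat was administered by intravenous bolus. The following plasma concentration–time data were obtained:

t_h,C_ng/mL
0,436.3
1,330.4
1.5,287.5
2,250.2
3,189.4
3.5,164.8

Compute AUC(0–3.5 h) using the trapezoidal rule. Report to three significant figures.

AUC = 981 ng/mL·h

Trapezoidal AUC_0→3.5:
  [0→1]: (436.3+330.4)/2 × 1 = 383.35
  [1→1.5]: (330.4+287.5)/2 × 0.5 = 154.475
  [1.5→2]: (287.5+250.2)/2 × 0.5 = 134.425
  [2→3]: (250.2+189.4)/2 × 1 = 219.8
  [3→3.5]: (189.4+164.8)/2 × 0.5 = 88.55
  Sum = 980.6 ng/mL·h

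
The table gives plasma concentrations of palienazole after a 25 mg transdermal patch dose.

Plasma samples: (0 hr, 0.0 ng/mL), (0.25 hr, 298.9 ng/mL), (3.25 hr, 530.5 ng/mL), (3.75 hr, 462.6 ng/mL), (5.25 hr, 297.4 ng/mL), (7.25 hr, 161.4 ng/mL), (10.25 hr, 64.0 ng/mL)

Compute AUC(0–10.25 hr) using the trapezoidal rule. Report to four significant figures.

Trapezoidal AUC_0→10.25:
  [0→0.25]: (0.0+298.9)/2 × 0.25 = 37.3625
  [0.25→3.25]: (298.9+530.5)/2 × 3 = 1244.1
  [3.25→3.75]: (530.5+462.6)/2 × 0.5 = 248.275
  [3.75→5.25]: (462.6+297.4)/2 × 1.5 = 570.0
  [5.25→7.25]: (297.4+161.4)/2 × 2 = 458.8
  [7.25→10.25]: (161.4+64.0)/2 × 3 = 338.1
  Sum = 2896.6375 ng/mL·hr

AUC = 2897 ng/mL·hr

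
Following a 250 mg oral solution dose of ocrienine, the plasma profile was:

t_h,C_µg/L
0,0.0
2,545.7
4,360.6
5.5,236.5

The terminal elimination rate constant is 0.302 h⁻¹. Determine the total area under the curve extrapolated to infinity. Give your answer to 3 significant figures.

AUC = 2680 µg/L·h

Trapezoidal AUC_0→5.5:
  [0→2]: (0.0+545.7)/2 × 2 = 545.7
  [2→4]: (545.7+360.6)/2 × 2 = 906.3
  [4→5.5]: (360.6+236.5)/2 × 1.5 = 447.825
  Sum = 1899.825 µg/L·h
Extrapolated tail: C_last / k_e = 236.5 / 0.302 = 783.113
AUC_0→∞ = 1899.825 + 783.113 = 2682.938 µg/L·h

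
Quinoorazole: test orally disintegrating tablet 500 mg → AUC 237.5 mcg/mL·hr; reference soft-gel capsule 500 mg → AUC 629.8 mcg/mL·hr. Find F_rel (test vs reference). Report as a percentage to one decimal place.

F_rel = 37.7%

F_rel = (AUC_test/D_test) / (AUC_ref/D_ref)
      = (237.5/500) / (629.8/500)
      = 0.475 / 1.2596 = 0.3771 = 37.71%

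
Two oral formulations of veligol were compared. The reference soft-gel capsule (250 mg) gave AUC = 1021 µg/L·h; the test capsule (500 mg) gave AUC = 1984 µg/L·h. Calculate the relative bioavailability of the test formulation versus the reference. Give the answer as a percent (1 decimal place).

F_rel = (AUC_test/D_test) / (AUC_ref/D_ref)
      = (1984/500) / (1021/250)
      = 3.968 / 4.084 = 0.9716 = 97.16%

F_rel = 97.2%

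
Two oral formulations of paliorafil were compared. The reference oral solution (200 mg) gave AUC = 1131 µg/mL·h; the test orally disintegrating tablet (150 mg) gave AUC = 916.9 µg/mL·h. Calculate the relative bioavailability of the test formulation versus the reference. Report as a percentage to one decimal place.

F_rel = 108.1%

F_rel = (AUC_test/D_test) / (AUC_ref/D_ref)
      = (916.9/150) / (1131/200)
      = 6.11267 / 5.655 = 1.0809 = 108.09%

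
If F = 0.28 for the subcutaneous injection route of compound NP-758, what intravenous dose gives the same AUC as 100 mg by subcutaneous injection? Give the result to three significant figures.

D_iv = 28.0 mg

Systemic exposure from an extravascular dose = F × D_ev, so the equivalent IV dose is F × D_ev.
D_iv = F × D_ev = 0.28 × 100 = 28 mg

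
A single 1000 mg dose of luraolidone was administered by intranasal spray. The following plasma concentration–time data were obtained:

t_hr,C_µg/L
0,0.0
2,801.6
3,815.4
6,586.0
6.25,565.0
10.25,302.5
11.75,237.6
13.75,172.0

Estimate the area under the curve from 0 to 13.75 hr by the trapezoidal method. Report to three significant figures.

Trapezoidal AUC_0→13.75:
  [0→2]: (0.0+801.6)/2 × 2 = 801.6
  [2→3]: (801.6+815.4)/2 × 1 = 808.5
  [3→6]: (815.4+586.0)/2 × 3 = 2102.1
  [6→6.25]: (586.0+565.0)/2 × 0.25 = 143.875
  [6.25→10.25]: (565.0+302.5)/2 × 4 = 1735.0
  [10.25→11.75]: (302.5+237.6)/2 × 1.5 = 405.075
  [11.75→13.75]: (237.6+172.0)/2 × 2 = 409.6
  Sum = 6405.75 µg/L·hr

AUC = 6410 µg/L·hr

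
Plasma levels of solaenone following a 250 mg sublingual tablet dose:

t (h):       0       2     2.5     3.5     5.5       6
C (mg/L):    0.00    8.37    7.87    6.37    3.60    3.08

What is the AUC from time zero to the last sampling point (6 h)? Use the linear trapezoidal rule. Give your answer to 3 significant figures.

Trapezoidal AUC_0→6:
  [0→2]: (0.00+8.37)/2 × 2 = 8.37
  [2→2.5]: (8.37+7.87)/2 × 0.5 = 4.06
  [2.5→3.5]: (7.87+6.37)/2 × 1 = 7.12
  [3.5→5.5]: (6.37+3.60)/2 × 2 = 9.97
  [5.5→6]: (3.60+3.08)/2 × 0.5 = 1.67
  Sum = 31.19 mg/L·h

AUC = 31.2 mg/L·h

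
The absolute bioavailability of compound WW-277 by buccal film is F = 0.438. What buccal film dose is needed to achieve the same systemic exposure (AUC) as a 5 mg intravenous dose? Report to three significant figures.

D_buccal = 11.4 mg

For equal systemic exposure: F × D_ev = D_iv
D_ev = D_iv / F = 5 / 0.438 = 11.4155 mg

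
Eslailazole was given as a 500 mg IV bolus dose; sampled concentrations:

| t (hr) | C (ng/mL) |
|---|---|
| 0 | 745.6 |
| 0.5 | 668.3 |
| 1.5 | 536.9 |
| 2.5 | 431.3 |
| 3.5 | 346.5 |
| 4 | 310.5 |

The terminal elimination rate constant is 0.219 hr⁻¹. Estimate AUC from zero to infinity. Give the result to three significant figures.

Trapezoidal AUC_0→4:
  [0→0.5]: (745.6+668.3)/2 × 0.5 = 353.475
  [0.5→1.5]: (668.3+536.9)/2 × 1 = 602.6
  [1.5→2.5]: (536.9+431.3)/2 × 1 = 484.1
  [2.5→3.5]: (431.3+346.5)/2 × 1 = 388.9
  [3.5→4]: (346.5+310.5)/2 × 0.5 = 164.25
  Sum = 1993.325 ng/mL·hr
Extrapolated tail: C_last / k_e = 310.5 / 0.219 = 1417.808
AUC_0→∞ = 1993.325 + 1417.808 = 3411.133 ng/mL·hr

AUC = 3410 ng/mL·hr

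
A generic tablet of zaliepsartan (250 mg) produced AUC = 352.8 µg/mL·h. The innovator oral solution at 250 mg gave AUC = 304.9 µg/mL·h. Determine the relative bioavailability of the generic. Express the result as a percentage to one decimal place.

F_rel = 115.7%

F_rel = (AUC_test/D_test) / (AUC_ref/D_ref)
      = (352.8/250) / (304.9/250)
      = 1.4112 / 1.2196 = 1.1571 = 115.71%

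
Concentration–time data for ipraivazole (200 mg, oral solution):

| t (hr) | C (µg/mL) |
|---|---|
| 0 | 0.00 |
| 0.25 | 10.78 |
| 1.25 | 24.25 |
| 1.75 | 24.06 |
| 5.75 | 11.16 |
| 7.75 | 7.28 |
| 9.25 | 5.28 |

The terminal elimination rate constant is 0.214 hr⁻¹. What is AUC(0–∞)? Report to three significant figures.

Trapezoidal AUC_0→9.25:
  [0→0.25]: (0.00+10.78)/2 × 0.25 = 1.3475
  [0.25→1.25]: (10.78+24.25)/2 × 1 = 17.515
  [1.25→1.75]: (24.25+24.06)/2 × 0.5 = 12.0775
  [1.75→5.75]: (24.06+11.16)/2 × 4 = 70.44
  [5.75→7.75]: (11.16+7.28)/2 × 2 = 18.44
  [7.75→9.25]: (7.28+5.28)/2 × 1.5 = 9.42
  Sum = 129.24 µg/mL·hr
Extrapolated tail: C_last / k_e = 5.28 / 0.214 = 24.673
AUC_0→∞ = 129.24 + 24.673 = 153.913 µg/mL·hr

AUC = 154 µg/mL·hr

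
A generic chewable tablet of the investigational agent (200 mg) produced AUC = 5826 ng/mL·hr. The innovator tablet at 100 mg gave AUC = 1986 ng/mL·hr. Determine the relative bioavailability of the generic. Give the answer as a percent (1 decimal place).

F_rel = (AUC_test/D_test) / (AUC_ref/D_ref)
      = (5826/200) / (1986/100)
      = 29.13 / 19.86 = 1.4668 = 146.68%

F_rel = 146.7%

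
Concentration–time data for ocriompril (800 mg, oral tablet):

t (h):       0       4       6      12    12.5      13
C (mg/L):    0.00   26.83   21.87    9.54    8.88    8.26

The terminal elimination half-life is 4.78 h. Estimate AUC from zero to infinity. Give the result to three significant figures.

Trapezoidal AUC_0→13:
  [0→4]: (0.00+26.83)/2 × 4 = 53.66
  [4→6]: (26.83+21.87)/2 × 2 = 48.7
  [6→12]: (21.87+9.54)/2 × 6 = 94.23
  [12→12.5]: (9.54+8.88)/2 × 0.5 = 4.605
  [12.5→13]: (8.88+8.26)/2 × 0.5 = 4.285
  Sum = 205.48 mg/L·h
k_e = ln2 / t½ = 0.693147 / 4.78 = 0.1450 h^-1
Extrapolated tail: C_last / k_e = 8.26 / 0.145 = 56.966
AUC_0→∞ = 205.48 + 56.966 = 262.446 mg/L·h

AUC = 262 mg/L·h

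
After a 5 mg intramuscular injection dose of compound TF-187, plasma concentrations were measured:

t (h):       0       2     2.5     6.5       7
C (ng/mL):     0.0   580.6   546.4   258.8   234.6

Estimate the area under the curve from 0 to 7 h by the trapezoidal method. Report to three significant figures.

Trapezoidal AUC_0→7:
  [0→2]: (0.0+580.6)/2 × 2 = 580.6
  [2→2.5]: (580.6+546.4)/2 × 0.5 = 281.75
  [2.5→6.5]: (546.4+258.8)/2 × 4 = 1610.4
  [6.5→7]: (258.8+234.6)/2 × 0.5 = 123.35
  Sum = 2596.1 ng/mL·h

AUC = 2600 ng/mL·h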